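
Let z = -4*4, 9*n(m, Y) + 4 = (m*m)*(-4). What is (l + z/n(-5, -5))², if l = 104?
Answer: 1876900/169 ≈ 11106.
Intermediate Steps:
n(m, Y) = -4/9 - 4*m²/9 (n(m, Y) = -4/9 + ((m*m)*(-4))/9 = -4/9 + (m²*(-4))/9 = -4/9 + (-4*m²)/9 = -4/9 - 4*m²/9)
z = -16
(l + z/n(-5, -5))² = (104 - 16/(-4/9 - 4/9*(-5)²))² = (104 - 16/(-4/9 - 4/9*25))² = (104 - 16/(-4/9 - 100/9))² = (104 - 16/(-104/9))² = (104 - 16*(-9/104))² = (104 + 18/13)² = (1370/13)² = 1876900/169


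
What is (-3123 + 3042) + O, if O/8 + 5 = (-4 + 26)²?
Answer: 3751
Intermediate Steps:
O = 3832 (O = -40 + 8*(-4 + 26)² = -40 + 8*22² = -40 + 8*484 = -40 + 3872 = 3832)
(-3123 + 3042) + O = (-3123 + 3042) + 3832 = -81 + 3832 = 3751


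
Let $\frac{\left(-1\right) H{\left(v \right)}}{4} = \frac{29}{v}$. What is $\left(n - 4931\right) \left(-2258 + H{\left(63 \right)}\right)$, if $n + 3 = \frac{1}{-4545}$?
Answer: $\frac{638530332694}{57267} \approx 1.115 \cdot 10^{7}$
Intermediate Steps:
$H{\left(v \right)} = - \frac{116}{v}$ ($H{\left(v \right)} = - 4 \frac{29}{v} = - \frac{116}{v}$)
$n = - \frac{13636}{4545}$ ($n = -3 + \frac{1}{-4545} = -3 - \frac{1}{4545} = - \frac{13636}{4545} \approx -3.0002$)
$\left(n - 4931\right) \left(-2258 + H{\left(63 \right)}\right) = \left(- \frac{13636}{4545} - 4931\right) \left(-2258 - \frac{116}{63}\right) = - \frac{22425031 \left(-2258 - \frac{116}{63}\right)}{4545} = \left(- \frac{22425031}{4545}\right) \left(- \frac{142370}{63}\right) = \frac{638530332694}{57267}$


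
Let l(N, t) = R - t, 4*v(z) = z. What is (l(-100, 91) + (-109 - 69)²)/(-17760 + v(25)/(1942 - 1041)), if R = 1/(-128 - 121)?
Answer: -28351428224/15937746735 ≈ -1.7789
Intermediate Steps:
v(z) = z/4
R = -1/249 (R = 1/(-249) = -1/249 ≈ -0.0040161)
l(N, t) = -1/249 - t
(l(-100, 91) + (-109 - 69)²)/(-17760 + v(25)/(1942 - 1041)) = ((-1/249 - 1*91) + (-109 - 69)²)/(-17760 + ((¼)*25)/(1942 - 1041)) = ((-1/249 - 91) + (-178)²)/(-17760 + (25/4)/901) = (-22660/249 + 31684)/(-17760 + (25/4)*(1/901)) = 7866656/(249*(-17760 + 25/3604)) = 7866656/(249*(-64007015/3604)) = (7866656/249)*(-3604/64007015) = -28351428224/15937746735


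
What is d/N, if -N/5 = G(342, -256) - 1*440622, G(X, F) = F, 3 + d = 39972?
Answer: 39969/2204390 ≈ 0.018132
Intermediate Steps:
d = 39969 (d = -3 + 39972 = 39969)
N = 2204390 (N = -5*(-256 - 1*440622) = -5*(-256 - 440622) = -5*(-440878) = 2204390)
d/N = 39969/2204390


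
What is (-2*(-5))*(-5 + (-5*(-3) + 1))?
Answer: 110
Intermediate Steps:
(-2*(-5))*(-5 + (-5*(-3) + 1)) = 10*(-5 + (15 + 1)) = 10*(-5 + 16) = 10*11 = 110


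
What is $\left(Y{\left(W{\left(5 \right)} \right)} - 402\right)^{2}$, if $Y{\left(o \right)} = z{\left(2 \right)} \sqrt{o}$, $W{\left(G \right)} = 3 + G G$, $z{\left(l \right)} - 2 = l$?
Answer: $162052 - 6432 \sqrt{7} \approx 1.4503 \cdot 10^{5}$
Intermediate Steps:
$z{\left(l \right)} = 2 + l$
$W{\left(G \right)} = 3 + G^{2}$
$Y{\left(o \right)} = 4 \sqrt{o}$ ($Y{\left(o \right)} = \left(2 + 2\right) \sqrt{o} = 4 \sqrt{o}$)
$\left(Y{\left(W{\left(5 \right)} \right)} - 402\right)^{2} = \left(4 \sqrt{3 + 5^{2}} - 402\right)^{2} = \left(4 \sqrt{3 + 25} - 402\right)^{2} = \left(4 \sqrt{28} - 402\right)^{2} = \left(4 \cdot 2 \sqrt{7} - 402\right)^{2} = \left(8 \sqrt{7} - 402\right)^{2} = \left(-402 + 8 \sqrt{7}\right)^{2}$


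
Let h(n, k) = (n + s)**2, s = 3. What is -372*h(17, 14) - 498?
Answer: -149298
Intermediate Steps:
h(n, k) = (3 + n)**2 (h(n, k) = (n + 3)**2 = (3 + n)**2)
-372*h(17, 14) - 498 = -372*(3 + 17)**2 - 498 = -372*20**2 - 498 = -372*400 - 498 = -148800 - 498 = -149298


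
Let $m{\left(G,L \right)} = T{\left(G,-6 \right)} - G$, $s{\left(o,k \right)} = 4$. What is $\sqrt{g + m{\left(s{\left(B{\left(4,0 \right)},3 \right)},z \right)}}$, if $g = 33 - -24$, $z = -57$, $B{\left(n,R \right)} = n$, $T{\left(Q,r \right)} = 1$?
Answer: $3 \sqrt{6} \approx 7.3485$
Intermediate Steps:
$g = 57$ ($g = 33 + 24 = 57$)
$m{\left(G,L \right)} = 1 - G$
$\sqrt{g + m{\left(s{\left(B{\left(4,0 \right)},3 \right)},z \right)}} = \sqrt{57 + \left(1 - 4\right)} = \sqrt{57 - 3} = \sqrt{54} = 3 \sqrt{6}$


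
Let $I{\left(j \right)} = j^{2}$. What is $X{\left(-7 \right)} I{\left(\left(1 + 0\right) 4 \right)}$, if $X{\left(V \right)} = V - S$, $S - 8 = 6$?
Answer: $-336$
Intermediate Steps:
$S = 14$ ($S = 8 + 6 = 14$)
$X{\left(V \right)} = -14 + V$ ($X{\left(V \right)} = V - 14 = -14 + V$)
$X{\left(-7 \right)} I{\left(\left(1 + 0\right) 4 \right)} = \left(-14 - 7\right) \left(\left(1 + 0\right) 4\right)^{2} = - 21 \left(1 \cdot 4\right)^{2} = - 21 \cdot 4^{2} = \left(-21\right) 16 = -336$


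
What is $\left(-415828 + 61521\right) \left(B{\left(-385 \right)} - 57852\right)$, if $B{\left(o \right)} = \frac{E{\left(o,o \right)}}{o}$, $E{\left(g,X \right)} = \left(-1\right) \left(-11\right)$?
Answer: $\frac{717408254047}{35} \approx 2.0497 \cdot 10^{10}$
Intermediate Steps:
$E{\left(g,X \right)} = 11$
$B{\left(o \right)} = \frac{11}{o}$
$\left(-415828 + 61521\right) \left(B{\left(-385 \right)} - 57852\right) = \left(-415828 + 61521\right) \left(\frac{11}{-385} - 57852\right) = - 354307 \left(11 \left(- \frac{1}{385}\right) - 57852\right) = - 354307 \left(- \frac{1}{35} - 57852\right) = \left(-354307\right) \left(- \frac{2024821}{35}\right) = \frac{717408254047}{35}$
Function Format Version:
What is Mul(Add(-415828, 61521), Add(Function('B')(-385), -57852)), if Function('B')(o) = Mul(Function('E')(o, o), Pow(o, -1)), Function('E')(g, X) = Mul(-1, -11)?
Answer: Rational(717408254047, 35) ≈ 2.0497e+10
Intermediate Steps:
Function('E')(g, X) = 11
Function('B')(o) = Mul(11, Pow(o, -1))
Mul(Add(-415828, 61521), Add(Function('B')(-385), -57852)) = Mul(Add(-415828, 61521), Add(Mul(11, Pow(-385, -1)), -57852)) = Mul(-354307, Add(Mul(11, Rational(-1, 385)), -57852)) = Mul(-354307, Add(Rational(-1, 35), -57852)) = Mul(-354307, Rational(-2024821, 35)) = Rational(717408254047, 35)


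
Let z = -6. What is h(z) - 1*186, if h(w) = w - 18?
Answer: -210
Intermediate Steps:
h(w) = -18 + w
h(z) - 1*186 = (-18 - 6) - 1*186 = -24 - 186 = -210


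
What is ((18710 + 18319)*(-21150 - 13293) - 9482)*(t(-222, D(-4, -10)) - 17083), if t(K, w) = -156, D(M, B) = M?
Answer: 21986609032631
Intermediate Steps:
((18710 + 18319)*(-21150 - 13293) - 9482)*(t(-222, D(-4, -10)) - 17083) = ((18710 + 18319)*(-21150 - 13293) - 9482)*(-156 - 17083) = (37029*(-34443) - 9482)*(-17239) = (-1275389847 - 9482)*(-17239) = -1275399329*(-17239) = 21986609032631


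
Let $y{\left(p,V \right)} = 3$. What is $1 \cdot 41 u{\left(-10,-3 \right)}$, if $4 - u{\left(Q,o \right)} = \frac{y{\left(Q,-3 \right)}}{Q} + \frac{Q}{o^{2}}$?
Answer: $\frac{19967}{90} \approx 221.86$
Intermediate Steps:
$u{\left(Q,o \right)} = 4 - \frac{3}{Q} - \frac{Q}{o^{2}}$ ($u{\left(Q,o \right)} = 4 - \left(\frac{3}{Q} + \frac{Q}{o^{2}}\right) = 4 - \frac{3}{Q} - \frac{Q}{o^{2}}$)
$1 \cdot 41 u{\left(-10,-3 \right)} = 1 \cdot 41 \left(4 - \frac{3}{-10} - - \frac{10}{9}\right) = 41 \left(4 - - \frac{3}{10} - \left(-10\right) \frac{1}{9}\right) = 41 \left(4 + \frac{3}{10} + \frac{10}{9}\right) = 41 \cdot \frac{487}{90} = \frac{19967}{90}$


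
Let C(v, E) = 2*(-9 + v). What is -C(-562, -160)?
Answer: 1142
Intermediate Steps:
C(v, E) = -18 + 2*v
-C(-562, -160) = -(-18 + 2*(-562)) = -(-18 - 1124) = -1*(-1142) = 1142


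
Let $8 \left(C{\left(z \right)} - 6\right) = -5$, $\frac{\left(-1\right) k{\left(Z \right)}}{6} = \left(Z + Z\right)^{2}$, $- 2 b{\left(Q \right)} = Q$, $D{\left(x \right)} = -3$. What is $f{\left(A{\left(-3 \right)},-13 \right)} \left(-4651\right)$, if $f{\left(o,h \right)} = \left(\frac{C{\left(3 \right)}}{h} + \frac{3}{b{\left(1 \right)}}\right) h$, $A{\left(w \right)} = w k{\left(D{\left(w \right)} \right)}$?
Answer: $- \frac{3102217}{8} \approx -3.8778 \cdot 10^{5}$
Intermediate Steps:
$b{\left(Q \right)} = - \frac{Q}{2}$
$k{\left(Z \right)} = - 24 Z^{2}$ ($k{\left(Z \right)} = - 6 \left(Z + Z\right)^{2} = - 6 \left(2 Z\right)^{2} = - 6 \cdot 4 Z^{2} = - 24 Z^{2}$)
$C{\left(z \right)} = \frac{43}{8}$ ($C{\left(z \right)} = 6 + \frac{1}{8} \left(-5\right) = 6 - \frac{5}{8} = \frac{43}{8}$)
$A{\left(w \right)} = - 216 w$ ($A{\left(w \right)} = w \left(- 24 \left(-3\right)^{2}\right) = w \left(\left(-24\right) 9\right) = w \left(-216\right) = - 216 w$)
$f{\left(o,h \right)} = h \left(-6 + \frac{43}{8 h}\right)$ ($f{\left(o,h \right)} = \left(\frac{43}{8 h} + \frac{3}{\left(- \frac{1}{2}\right) 1}\right) h = \left(\frac{43}{8 h} + \frac{3}{- \frac{1}{2}}\right) h = \left(\frac{43}{8 h} + 3 \left(-2\right)\right) h = \left(\frac{43}{8 h} - 6\right) h = \left(-6 + \frac{43}{8 h}\right) h = h \left(-6 + \frac{43}{8 h}\right)$)
$f{\left(A{\left(-3 \right)},-13 \right)} \left(-4651\right) = \left(\frac{43}{8} - -78\right) \left(-4651\right) = \left(\frac{43}{8} + 78\right) \left(-4651\right) = \frac{667}{8} \left(-4651\right) = - \frac{3102217}{8}$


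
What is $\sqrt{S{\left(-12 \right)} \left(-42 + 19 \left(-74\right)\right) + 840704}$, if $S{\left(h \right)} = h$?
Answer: $4 \sqrt{53630} \approx 926.33$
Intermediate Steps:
$\sqrt{S{\left(-12 \right)} \left(-42 + 19 \left(-74\right)\right) + 840704} = \sqrt{- 12 \left(-42 + 19 \left(-74\right)\right) + 840704} = \sqrt{- 12 \left(-42 - 1406\right) + 840704} = \sqrt{\left(-12\right) \left(-1448\right) + 840704} = \sqrt{17376 + 840704} = \sqrt{858080} = 4 \sqrt{53630}$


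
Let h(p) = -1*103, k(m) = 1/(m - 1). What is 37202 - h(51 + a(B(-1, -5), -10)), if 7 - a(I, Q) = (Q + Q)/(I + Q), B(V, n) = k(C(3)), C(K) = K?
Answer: 37305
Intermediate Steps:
k(m) = 1/(-1 + m)
B(V, n) = ½ (B(V, n) = 1/(-1 + 3) = 1/2 = ½)
a(I, Q) = 7 - 2*Q/(I + Q) (a(I, Q) = 7 - (Q + Q)/(I + Q) = 7 - 2*Q/(I + Q))
h(p) = -103
37202 - h(51 + a(B(-1, -5), -10)) = 37202 - 1*(-103) = 37202 + 103 = 37305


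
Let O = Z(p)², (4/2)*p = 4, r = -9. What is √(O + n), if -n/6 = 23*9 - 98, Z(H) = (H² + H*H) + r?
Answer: I*√653 ≈ 25.554*I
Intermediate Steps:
p = 2 (p = (½)*4 = 2)
Z(H) = -9 + 2*H² (Z(H) = (H² + H*H) - 9 = (H² + H²) - 9 = 2*H² - 9 = -9 + 2*H²)
O = 1 (O = (-9 + 2*2²)² = (-9 + 2*4)² = (-9 + 8)² = (-1)² = 1)
n = -654 (n = -6*(23*9 - 98) = -6*(207 - 98) = -6*109 = -654)
√(O + n) = √(1 - 654) = √(-653) = I*√653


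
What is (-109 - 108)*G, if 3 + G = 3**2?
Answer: -1302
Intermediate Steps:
G = 6 (G = -3 + 3**2 = -3 + 9 = 6)
(-109 - 108)*G = (-109 - 108)*6 = -217*6 = -1302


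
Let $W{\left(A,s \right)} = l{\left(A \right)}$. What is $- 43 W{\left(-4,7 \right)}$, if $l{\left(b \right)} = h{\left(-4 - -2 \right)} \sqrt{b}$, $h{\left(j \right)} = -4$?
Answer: $344 i \approx 344.0 i$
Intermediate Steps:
$l{\left(b \right)} = - 4 \sqrt{b}$
$W{\left(A,s \right)} = - 4 \sqrt{A}$
$- 43 W{\left(-4,7 \right)} = - 43 \left(- 4 \sqrt{-4}\right) = - 43 \left(- 4 \cdot 2 i\right) = - 43 \left(- 8 i\right) = 344 i$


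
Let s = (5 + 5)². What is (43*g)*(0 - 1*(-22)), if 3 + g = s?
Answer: 91762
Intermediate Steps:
s = 100 (s = 10² = 100)
g = 97 (g = -3 + 100 = 97)
(43*g)*(0 - 1*(-22)) = (43*97)*(0 - 1*(-22)) = 4171*(0 + 22) = 4171*22 = 91762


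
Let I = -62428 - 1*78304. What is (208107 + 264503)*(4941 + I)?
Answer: -64176184510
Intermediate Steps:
I = -140732 (I = -62428 - 78304 = -140732)
(208107 + 264503)*(4941 + I) = (208107 + 264503)*(4941 - 140732) = 472610*(-135791) = -64176184510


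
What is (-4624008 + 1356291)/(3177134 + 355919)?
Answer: -3267717/3533053 ≈ -0.92490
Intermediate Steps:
(-4624008 + 1356291)/(3177134 + 355919) = -3267717/3533053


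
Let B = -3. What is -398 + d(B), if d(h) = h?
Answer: -401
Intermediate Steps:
-398 + d(B) = -398 - 3 = -401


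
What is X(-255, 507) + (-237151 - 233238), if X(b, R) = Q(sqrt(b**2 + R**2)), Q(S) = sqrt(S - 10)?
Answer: -470389 + sqrt(-10 + 3*sqrt(35786)) ≈ -4.7037e+5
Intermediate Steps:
Q(S) = sqrt(-10 + S)
X(b, R) = sqrt(-10 + sqrt(R**2 + b**2)) (X(b, R) = sqrt(-10 + sqrt(b**2 + R**2)) = sqrt(-10 + sqrt(R**2 + b**2)))
X(-255, 507) + (-237151 - 233238) = sqrt(-10 + sqrt(507**2 + (-255)**2)) + (-237151 - 233238) = sqrt(-10 + sqrt(257049 + 65025)) - 470389 = sqrt(-10 + sqrt(322074)) - 470389 = sqrt(-10 + 3*sqrt(35786)) - 470389 = -470389 + sqrt(-10 + 3*sqrt(35786))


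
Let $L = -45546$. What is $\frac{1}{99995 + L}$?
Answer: $\frac{1}{54449} \approx 1.8366 \cdot 10^{-5}$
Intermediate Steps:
$\frac{1}{99995 + L} = \frac{1}{99995 - 45546} = \frac{1}{54449}$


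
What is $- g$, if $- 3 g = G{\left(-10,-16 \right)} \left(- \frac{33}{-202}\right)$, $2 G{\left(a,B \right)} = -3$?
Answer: $- \frac{33}{404} \approx -0.081683$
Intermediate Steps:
$G{\left(a,B \right)} = - \frac{3}{2}$ ($G{\left(a,B \right)} = \frac{1}{2} \left(-3\right) = - \frac{3}{2}$)
$g = \frac{33}{404}$ ($g = - \frac{\left(- \frac{3}{2}\right) \left(- \frac{33}{-202}\right)}{3} = - \frac{\left(- \frac{3}{2}\right) \left(\left(-33\right) \left(- \frac{1}{202}\right)\right)}{3} = - \frac{\left(- \frac{3}{2}\right) \frac{33}{202}}{3} = \left(- \frac{1}{3}\right) \left(- \frac{99}{404}\right) = \frac{33}{404} \approx 0.081683$)
$- g = \left(-1\right) \frac{33}{404} = - \frac{33}{404}$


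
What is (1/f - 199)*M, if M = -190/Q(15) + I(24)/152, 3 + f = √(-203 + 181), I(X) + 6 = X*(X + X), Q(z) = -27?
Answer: -46152673/15903 - 29911*I*√22/63612 ≈ -2902.1 - 2.2055*I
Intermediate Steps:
I(X) = -6 + 2*X² (I(X) = -6 + X*(X + X) = -6 + X*(2*X) = -6 + 2*X²)
f = -3 + I*√22 (f = -3 + √(-203 + 181) = -3 + √(-22) = -3 + I*√22 ≈ -3.0 + 4.6904*I)
M = 29911/2052 (M = -190/(-27) + (-6 + 2*24²)/152 = -190*(-1/27) + (-6 + 2*576)*(1/152) = 190/27 + (-6 + 1152)*(1/152) = 190/27 + 1146*(1/152) = 190/27 + 573/76 = 29911/2052 ≈ 14.577)
(1/f - 199)*M = (1/(-3 + I*√22) - 199)*(29911/2052) = (-199 + 1/(-3 + I*√22))*(29911/2052) = -5952289/2052 + 29911/(2052*(-3 + I*√22))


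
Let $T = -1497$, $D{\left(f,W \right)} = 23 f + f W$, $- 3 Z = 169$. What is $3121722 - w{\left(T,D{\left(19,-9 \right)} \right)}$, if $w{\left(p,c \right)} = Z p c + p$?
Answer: $-19308827$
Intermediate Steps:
$Z = - \frac{169}{3}$ ($Z = \left(- \frac{1}{3}\right) 169 = - \frac{169}{3} \approx -56.333$)
$D{\left(f,W \right)} = 23 f + W f$
$w{\left(p,c \right)} = p - \frac{169 c p}{3}$ ($w{\left(p,c \right)} = - \frac{169 p}{3} c + p = - \frac{169 c p}{3} + p = p - \frac{169 c p}{3}$)
$3121722 - w{\left(T,D{\left(19,-9 \right)} \right)} = 3121722 - \frac{1}{3} \left(-1497\right) \left(3 - 169 \cdot 19 \left(23 - 9\right)\right) = 3121722 - \frac{1}{3} \left(-1497\right) \left(3 - 169 \cdot 19 \cdot 14\right) = 3121722 - \frac{1}{3} \left(-1497\right) \left(3 - 44954\right) = 3121722 - \frac{1}{3} \left(-1497\right) \left(-44951\right) = 3121722 - 22430549 = -19308827$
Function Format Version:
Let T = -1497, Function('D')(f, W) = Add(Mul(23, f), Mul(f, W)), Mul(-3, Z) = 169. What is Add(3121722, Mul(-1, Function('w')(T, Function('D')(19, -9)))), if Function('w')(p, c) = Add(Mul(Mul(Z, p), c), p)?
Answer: -19308827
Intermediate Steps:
Z = Rational(-169, 3) (Z = Mul(Rational(-1, 3), 169) = Rational(-169, 3) ≈ -56.333)
Function('D')(f, W) = Add(Mul(23, f), Mul(W, f))
Function('w')(p, c) = Add(p, Mul(Rational(-169, 3), c, p)) (Function('w')(p, c) = Add(Mul(Mul(Rational(-169, 3), p), c), p) = Add(Mul(Rational(-169, 3), c, p), p) = Add(p, Mul(Rational(-169, 3), c, p)))
Add(3121722, Mul(-1, Function('w')(T, Function('D')(19, -9)))) = Add(3121722, Mul(-1, Mul(Rational(1, 3), -1497, Add(3, Mul(-169, Mul(19, Add(23, -9))))))) = Add(3121722, Mul(-1, Mul(Rational(1, 3), -1497, Add(3, Mul(-169, Mul(19, 14)))))) = Add(3121722, Mul(-1, Mul(Rational(1, 3), -1497, Add(3, Mul(-169, 266))))) = Add(3121722, Mul(-1, Mul(Rational(1, 3), -1497, Add(3, -44954)))) = Add(3121722, Mul(-1, Mul(Rational(1, 3), -1497, -44951))) = Add(3121722, Mul(-1, 22430549)) = Add(3121722, -22430549) = -19308827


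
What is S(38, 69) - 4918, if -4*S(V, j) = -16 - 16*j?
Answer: -4638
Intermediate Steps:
S(V, j) = 4 + 4*j (S(V, j) = -(-16 - 16*j)/4 = 4 + 4*j)
S(38, 69) - 4918 = (4 + 4*69) - 4918 = (4 + 276) - 4918 = 280 - 4918 = -4638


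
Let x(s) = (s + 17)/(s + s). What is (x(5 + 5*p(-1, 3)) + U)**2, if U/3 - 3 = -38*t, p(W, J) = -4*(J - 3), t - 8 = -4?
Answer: 4946176/25 ≈ 1.9785e+5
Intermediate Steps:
t = 4 (t = 8 - 4 = 4)
p(W, J) = 12 - 4*J (p(W, J) = -4*(-3 + J) = 12 - 4*J)
U = -447 (U = 9 + 3*(-38*4) = 9 + 3*(-152) = 9 - 456 = -447)
x(s) = (17 + s)/(2*s) (x(s) = (17 + s)/((2*s)) = (17 + s)*(1/(2*s)) = (17 + s)/(2*s))
(x(5 + 5*p(-1, 3)) + U)**2 = ((17 + (5 + 5*(12 - 4*3)))/(2*(5 + 5*(12 - 4*3))) - 447)**2 = ((17 + (5 + 5*(12 - 12)))/(2*(5 + 5*(12 - 12))) - 447)**2 = ((17 + (5 + 5*0))/(2*(5 + 5*0)) - 447)**2 = ((17 + (5 + 0))/(2*(5 + 0)) - 447)**2 = ((1/2)*(17 + 5)/5 - 447)**2 = ((1/2)*(1/5)*22 - 447)**2 = (11/5 - 447)**2 = (-2224/5)**2 = 4946176/25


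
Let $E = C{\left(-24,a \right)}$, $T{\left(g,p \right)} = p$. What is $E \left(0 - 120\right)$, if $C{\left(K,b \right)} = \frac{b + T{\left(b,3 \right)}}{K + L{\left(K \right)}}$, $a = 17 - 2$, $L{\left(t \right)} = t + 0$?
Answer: $45$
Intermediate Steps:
$L{\left(t \right)} = t$
$a = 15$ ($a = 17 - 2 = 15$)
$C{\left(K,b \right)} = \frac{3 + b}{2 K}$ ($C{\left(K,b \right)} = \frac{b + 3}{K + K} = \frac{3 + b}{2 K}$)
$E = - \frac{3}{8}$ ($E = \frac{3 + 15}{2 \left(-24\right)} = \frac{1}{2} \left(- \frac{1}{24}\right) 18 = - \frac{3}{8} \approx -0.375$)
$E \left(0 - 120\right) = - \frac{3 \left(0 - 120\right)}{8} = \left(- \frac{3}{8}\right) \left(-120\right) = 45$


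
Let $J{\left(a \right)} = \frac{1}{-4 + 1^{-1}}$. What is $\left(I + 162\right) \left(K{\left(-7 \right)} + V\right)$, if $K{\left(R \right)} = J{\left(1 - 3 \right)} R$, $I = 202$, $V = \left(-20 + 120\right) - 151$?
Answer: $- \frac{53144}{3} \approx -17715.0$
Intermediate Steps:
$V = -51$ ($V = 100 - 151 = -51$)
$J{\left(a \right)} = - \frac{1}{3}$ ($J{\left(a \right)} = \frac{1}{-4 + 1} = \frac{1}{-3} = - \frac{1}{3}$)
$K{\left(R \right)} = - \frac{R}{3}$
$\left(I + 162\right) \left(K{\left(-7 \right)} + V\right) = \left(202 + 162\right) \left(\left(- \frac{1}{3}\right) \left(-7\right) - 51\right) = 364 \left(\frac{7}{3} - 51\right) = 364 \left(- \frac{146}{3}\right) = - \frac{53144}{3}$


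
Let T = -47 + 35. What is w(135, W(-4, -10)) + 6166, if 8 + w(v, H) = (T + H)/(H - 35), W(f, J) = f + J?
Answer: 301768/49 ≈ 6158.5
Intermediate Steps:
T = -12
W(f, J) = J + f
w(v, H) = -8 + (-12 + H)/(-35 + H) (w(v, H) = -8 + (-12 + H)/(H - 35) = -8 + (-12 + H)/(-35 + H))
w(135, W(-4, -10)) + 6166 = (268 - 7*(-10 - 4))/(-35 + (-10 - 4)) + 6166 = (268 - 7*(-14))/(-35 - 14) + 6166 = (268 + 98)/(-49) + 6166 = -1/49*366 + 6166 = -366/49 + 6166 = 301768/49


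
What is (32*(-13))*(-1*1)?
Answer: 416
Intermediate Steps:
(32*(-13))*(-1*1) = -416*(-1) = 416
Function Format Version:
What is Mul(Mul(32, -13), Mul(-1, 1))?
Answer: 416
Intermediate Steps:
Mul(Mul(32, -13), Mul(-1, 1)) = Mul(-416, -1) = 416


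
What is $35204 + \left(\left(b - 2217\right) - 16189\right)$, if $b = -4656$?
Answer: $12142$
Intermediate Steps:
$35204 + \left(\left(b - 2217\right) - 16189\right) = 35204 - 23062 = 12142$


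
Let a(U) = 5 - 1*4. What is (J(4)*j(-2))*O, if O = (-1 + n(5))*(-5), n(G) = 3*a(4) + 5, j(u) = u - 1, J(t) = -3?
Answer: -315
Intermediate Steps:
j(u) = -1 + u
a(U) = 1 (a(U) = 5 - 4 = 1)
n(G) = 8 (n(G) = 3*1 + 5 = 3 + 5 = 8)
O = -35 (O = (-1 + 8)*(-5) = 7*(-5) = -35)
(J(4)*j(-2))*O = -3*(-1 - 2)*(-35) = -3*(-3)*(-35) = 9*(-35) = -315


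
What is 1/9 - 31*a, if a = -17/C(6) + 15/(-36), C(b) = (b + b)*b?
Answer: 1465/72 ≈ 20.347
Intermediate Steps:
C(b) = 2*b² (C(b) = (2*b)*b = 2*b²)
a = -47/72 (a = -17/(2*6²) + 15/(-36) = -17/(2*36) + 15*(-1/36) = -17/72 - 5/12 = -47/72 ≈ -0.65278)
1/9 - 31*a = 1/9 - 31*(-47/72) = ⅑ + 1457/72 = 1465/72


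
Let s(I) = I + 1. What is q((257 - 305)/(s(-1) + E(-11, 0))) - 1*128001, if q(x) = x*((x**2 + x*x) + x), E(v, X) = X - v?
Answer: -170565171/1331 ≈ -1.2815e+5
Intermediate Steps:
s(I) = 1 + I
q(x) = x*(x + 2*x**2) (q(x) = x*((x**2 + x**2) + x) = x*(2*x**2 + x) = x*(x + 2*x**2))
q((257 - 305)/(s(-1) + E(-11, 0))) - 1*128001 = ((257 - 305)/((1 - 1) + (0 - 1*(-11))))**2*(1 + 2*((257 - 305)/((1 - 1) + (0 - 1*(-11))))) - 1*128001 = (-48/(0 + (0 + 11)))**2*(1 + 2*(-48/(0 + (0 + 11)))) - 128001 = (-48/(0 + 11))**2*(1 + 2*(-48/(0 + 11))) - 128001 = (-48/11)**2*(1 + 2*(-48/11)) - 128001 = 2304*(1 - 96/11)/121 - 128001 = (2304/121)*(-85/11) - 128001 = -195840/1331 - 128001 = -170565171/1331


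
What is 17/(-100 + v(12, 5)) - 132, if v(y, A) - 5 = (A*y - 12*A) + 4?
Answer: -12029/91 ≈ -132.19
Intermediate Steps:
v(y, A) = 9 - 12*A + A*y (v(y, A) = 5 + ((A*y - 12*A) + 4) = 5 + ((-12*A + A*y) + 4) = 5 + (4 - 12*A + A*y) = 9 - 12*A + A*y)
17/(-100 + v(12, 5)) - 132 = 17/(-100 + (9 - 12*5 + 5*12)) - 132 = 17/(-100 + (9 - 60 + 60)) - 132 = 17/(-100 + 9) - 132 = 17/(-91) - 132 = -1/91*17 - 132 = -17/91 - 132 = -12029/91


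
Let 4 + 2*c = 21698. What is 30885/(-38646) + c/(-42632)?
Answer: -289313747/274592712 ≈ -1.0536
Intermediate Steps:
c = 10847 (c = -2 + (½)*21698 = -2 + 10849 = 10847)
30885/(-38646) + c/(-42632) = 30885/(-38646) + 10847/(-42632) = 30885*(-1/38646) + 10847*(-1/42632) = -10295/12882 - 10847/42632 = -289313747/274592712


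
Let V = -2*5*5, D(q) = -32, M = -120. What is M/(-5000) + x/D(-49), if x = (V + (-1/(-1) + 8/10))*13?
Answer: 78421/4000 ≈ 19.605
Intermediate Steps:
V = -50 (V = -10*5 = -50)
x = -3133/5 (x = (-50 + (-1/(-1) + 8/10))*13 = (-50 + (-1*(-1) + 8*(1/10)))*13 = (-50 + (1 + 4/5))*13 = (-50 + 9/5)*13 = -241/5*13 = -3133/5 ≈ -626.60)
M/(-5000) + x/D(-49) = -120/(-5000) - 3133/5/(-32) = -120*(-1/5000) - 3133/5*(-1/32) = 3/125 + 3133/160 = 78421/4000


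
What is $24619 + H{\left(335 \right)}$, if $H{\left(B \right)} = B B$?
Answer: $136844$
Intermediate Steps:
$H{\left(B \right)} = B^{2}$
$24619 + H{\left(335 \right)} = 24619 + 335^{2} = 24619 + 112225 = 136844$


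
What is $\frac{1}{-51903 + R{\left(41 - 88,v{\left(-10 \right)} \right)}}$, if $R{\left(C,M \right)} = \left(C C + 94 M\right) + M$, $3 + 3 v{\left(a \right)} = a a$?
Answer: $- \frac{3}{139867} \approx -2.1449 \cdot 10^{-5}$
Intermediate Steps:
$v{\left(a \right)} = -1 + \frac{a^{2}}{3}$ ($v{\left(a \right)} = -1 + \frac{a a}{3} = -1 + \frac{a^{2}}{3}$)
$R{\left(C,M \right)} = C^{2} + 95 M$ ($R{\left(C,M \right)} = \left(C^{2} + 94 M\right) + M = C^{2} + 95 M$)
$\frac{1}{-51903 + R{\left(41 - 88,v{\left(-10 \right)} \right)}} = \frac{1}{-51903 + \left(\left(41 - 88\right)^{2} + 95 \left(-1 + \frac{\left(-10\right)^{2}}{3}\right)\right)} = \frac{1}{-51903 + \left(\left(41 - 88\right)^{2} + 95 \left(-1 + \frac{1}{3} \cdot 100\right)\right)} = \frac{1}{-51903 + \left(\left(-47\right)^{2} + 95 \left(-1 + \frac{100}{3}\right)\right)} = \frac{1}{-51903 + \left(2209 + 95 \cdot \frac{97}{3}\right)} = \frac{1}{-51903 + \left(2209 + \frac{9215}{3}\right)} = \frac{1}{-51903 + \frac{15842}{3}} = \frac{1}{- \frac{139867}{3}} = - \frac{3}{139867}$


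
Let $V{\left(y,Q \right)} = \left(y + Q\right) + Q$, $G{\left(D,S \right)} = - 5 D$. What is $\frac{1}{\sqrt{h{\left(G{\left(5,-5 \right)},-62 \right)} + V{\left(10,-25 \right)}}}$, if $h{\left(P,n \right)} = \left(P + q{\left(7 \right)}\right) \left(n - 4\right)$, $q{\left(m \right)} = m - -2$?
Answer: $\frac{\sqrt{254}}{508} \approx 0.031373$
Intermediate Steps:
$q{\left(m \right)} = 2 + m$ ($q{\left(m \right)} = m + 2 = 2 + m$)
$V{\left(y,Q \right)} = y + 2 Q$ ($V{\left(y,Q \right)} = \left(Q + y\right) + Q = y + 2 Q$)
$h{\left(P,n \right)} = \left(-4 + n\right) \left(9 + P\right)$ ($h{\left(P,n \right)} = \left(P + \left(2 + 7\right)\right) \left(n - 4\right) = \left(P + 9\right) \left(-4 + n\right) = \left(9 + P\right) \left(-4 + n\right) = \left(-4 + n\right) \left(9 + P\right)$)
$\frac{1}{\sqrt{h{\left(G{\left(5,-5 \right)},-62 \right)} + V{\left(10,-25 \right)}}} = \frac{1}{\sqrt{\left(-36 - 4 \left(\left(-5\right) 5\right) + 9 \left(-62\right) + \left(-5\right) 5 \left(-62\right)\right) + \left(10 + 2 \left(-25\right)\right)}} = \frac{1}{\sqrt{\left(-36 - -100 - 558 - -1550\right) + \left(10 - 50\right)}} = \frac{1}{\sqrt{\left(-36 + 100 - 558 + 1550\right) - 40}} = \frac{1}{\sqrt{1056 - 40}} = \frac{1}{\sqrt{1016}} = \frac{1}{2 \sqrt{254}} = \frac{\sqrt{254}}{508}$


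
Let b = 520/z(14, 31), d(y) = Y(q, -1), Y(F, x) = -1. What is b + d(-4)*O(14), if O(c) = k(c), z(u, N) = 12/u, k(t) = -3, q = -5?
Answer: 1829/3 ≈ 609.67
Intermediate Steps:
d(y) = -1
O(c) = -3
b = 1820/3 (b = 520/((12/14)) = 520/((12*(1/14))) = 520/(6/7) = 520*(7/6) = 1820/3 ≈ 606.67)
b + d(-4)*O(14) = 1820/3 - 1*(-3) = 1820/3 + 3 = 1829/3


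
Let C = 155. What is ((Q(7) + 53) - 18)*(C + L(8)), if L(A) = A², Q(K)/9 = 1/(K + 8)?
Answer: 38982/5 ≈ 7796.4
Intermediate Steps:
Q(K) = 9/(8 + K) (Q(K) = 9/(K + 8) = 9/(8 + K))
((Q(7) + 53) - 18)*(C + L(8)) = ((9/(8 + 7) + 53) - 18)*(155 + 8²) = ((9/15 + 53) - 18)*(155 + 64) = ((9*(1/15) + 53) - 18)*219 = ((⅗ + 53) - 18)*219 = (268/5 - 18)*219 = (178/5)*219 = 38982/5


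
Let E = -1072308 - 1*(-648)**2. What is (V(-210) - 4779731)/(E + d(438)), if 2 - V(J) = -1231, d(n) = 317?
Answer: 4778498/1491895 ≈ 3.2030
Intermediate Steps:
V(J) = 1233 (V(J) = 2 - 1*(-1231) = 2 + 1231 = 1233)
E = -1492212 (E = -1072308 - 1*419904 = -1072308 - 419904 = -1492212)
(V(-210) - 4779731)/(E + d(438)) = (1233 - 4779731)/(-1492212 + 317) = -4778498/(-1491895) = -4778498*(-1/1491895) = 4778498/1491895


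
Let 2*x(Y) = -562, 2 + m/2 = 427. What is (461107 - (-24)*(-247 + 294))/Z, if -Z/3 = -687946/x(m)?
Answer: -129888035/2063838 ≈ -62.935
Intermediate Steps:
m = 850 (m = -4 + 2*427 = -4 + 854 = 850)
x(Y) = -281 (x(Y) = (½)*(-562) = -281)
Z = -2063838/281 (Z = -(-2063838)/(-281) = -(-2063838)*(-1)/281 = -3*687946/281 = -2063838/281 ≈ -7344.6)
(461107 - (-24)*(-247 + 294))/Z = (461107 - (-24)*(-247 + 294))/(-2063838/281) = (461107 - (-24)*47)*(-281/2063838) = (461107 - 1*(-1128))*(-281/2063838) = (461107 + 1128)*(-281/2063838) = 462235*(-281/2063838) = -129888035/2063838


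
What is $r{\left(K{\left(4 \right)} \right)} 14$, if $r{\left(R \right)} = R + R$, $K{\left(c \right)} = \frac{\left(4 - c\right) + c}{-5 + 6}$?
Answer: $112$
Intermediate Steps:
$K{\left(c \right)} = 4$ ($K{\left(c \right)} = \frac{4}{1} = 4 \cdot 1 = 4$)
$r{\left(R \right)} = 2 R$
$r{\left(K{\left(4 \right)} \right)} 14 = 2 \cdot 4 \cdot 14 = 8 \cdot 14 = 112$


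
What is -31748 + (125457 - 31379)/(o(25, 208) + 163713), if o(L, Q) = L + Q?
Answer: -2602431765/81973 ≈ -31747.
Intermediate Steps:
-31748 + (125457 - 31379)/(o(25, 208) + 163713) = -31748 + (125457 - 31379)/((25 + 208) + 163713) = -31748 + 94078/(233 + 163713) = -31748 + 94078/163946 = -31748 + 94078*(1/163946) = -31748 + 47039/81973 = -2602431765/81973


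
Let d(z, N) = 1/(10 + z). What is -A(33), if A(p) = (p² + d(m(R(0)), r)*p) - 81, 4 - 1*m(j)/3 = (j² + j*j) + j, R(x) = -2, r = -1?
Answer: -4065/4 ≈ -1016.3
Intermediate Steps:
m(j) = 12 - 6*j² - 3*j (m(j) = 12 - 3*((j² + j*j) + j) = 12 - 3*((j² + j²) + j) = 12 - 3*(2*j² + j) = 12 - 3*(j + 2*j²) = 12 + (-6*j² - 3*j) = 12 - 6*j² - 3*j)
A(p) = -81 + p² + p/4 (A(p) = (p² + p/(10 + (12 - 6*(-2)² - 3*(-2)))) - 81 = (p² + p/(10 + (12 - 6*4 + 6))) - 81 = (p² + p/(10 + (12 - 24 + 6))) - 81 = (p² + p/(10 - 6)) - 81 = (p² + p/4) - 81 = -81 + p² + p/4)
-A(33) = -(-81 + 33² + (¼)*33) = -(-81 + 1089 + 33/4) = -1*4065/4 = -4065/4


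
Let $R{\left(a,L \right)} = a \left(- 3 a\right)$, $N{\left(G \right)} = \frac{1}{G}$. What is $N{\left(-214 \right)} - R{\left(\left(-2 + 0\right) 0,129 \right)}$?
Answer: $- \frac{1}{214} \approx -0.0046729$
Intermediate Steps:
$R{\left(a,L \right)} = - 3 a^{2}$
$N{\left(-214 \right)} - R{\left(\left(-2 + 0\right) 0,129 \right)} = \frac{1}{-214} - - 3 \left(\left(-2 + 0\right) 0\right)^{2} = - \frac{1}{214} - - 3 \left(\left(-2\right) 0\right)^{2} = - \frac{1}{214} - - 3 \cdot 0^{2} = - \frac{1}{214} - \left(-3\right) 0 = - \frac{1}{214} - 0 = - \frac{1}{214} + 0 = - \frac{1}{214}$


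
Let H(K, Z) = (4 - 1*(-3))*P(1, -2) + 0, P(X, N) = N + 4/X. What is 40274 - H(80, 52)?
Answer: 40260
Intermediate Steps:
H(K, Z) = 14 (H(K, Z) = (4 - 1*(-3))*(-2 + 4/1) + 0 = (4 + 3)*(-2 + 4*1) + 0 = 7*(-2 + 4) + 0 = 7*2 + 0 = 14 + 0 = 14)
40274 - H(80, 52) = 40274 - 1*14 = 40274 - 14 = 40260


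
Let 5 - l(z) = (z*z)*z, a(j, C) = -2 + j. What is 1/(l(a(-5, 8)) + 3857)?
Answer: 1/4205 ≈ 0.00023781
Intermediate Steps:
l(z) = 5 - z**3 (l(z) = 5 - z*z*z = 5 - z**2*z = 5 - z**3)
1/(l(a(-5, 8)) + 3857) = 1/((5 - (-2 - 5)**3) + 3857) = 1/((5 - 1*(-7)**3) + 3857) = 1/((5 - 1*(-343)) + 3857) = 1/((5 + 343) + 3857) = 1/(348 + 3857) = 1/4205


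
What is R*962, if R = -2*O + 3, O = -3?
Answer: 8658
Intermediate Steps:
R = 9 (R = -2*(-3) + 3 = 6 + 3 = 9)
R*962 = 9*962 = 8658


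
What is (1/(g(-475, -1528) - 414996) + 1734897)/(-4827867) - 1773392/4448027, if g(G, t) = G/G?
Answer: -6755524913577931558/8911802976475892955 ≈ -0.75804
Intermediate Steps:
g(G, t) = 1
(1/(g(-475, -1528) - 414996) + 1734897)/(-4827867) - 1773392/4448027 = (1/(1 - 414996) + 1734897)/(-4827867) - 1773392/4448027 = (1/(-414995) + 1734897)*(-1/4827867) - 1773392*1/4448027 = (-1/414995 + 1734897)*(-1/4827867) - 1773392/4448027 = (719973580514/414995)*(-1/4827867) - 1773392/4448027 = -719973580514/2003540665665 - 1773392/4448027 = -6755524913577931558/8911802976475892955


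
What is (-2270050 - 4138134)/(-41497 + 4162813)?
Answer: -1602046/1030329 ≈ -1.5549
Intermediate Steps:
(-2270050 - 4138134)/(-41497 + 4162813) = -6408184/4121316 = -6408184*1/4121316 = -1602046/1030329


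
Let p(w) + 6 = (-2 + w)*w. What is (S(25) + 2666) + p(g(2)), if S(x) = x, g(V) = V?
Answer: 2685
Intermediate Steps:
p(w) = -6 + w*(-2 + w) (p(w) = -6 + (-2 + w)*w = -6 + w*(-2 + w))
(S(25) + 2666) + p(g(2)) = (25 + 2666) + (-6 + 2**2 - 2*2) = 2691 + (-6 + 4 - 4) = 2691 - 6 = 2685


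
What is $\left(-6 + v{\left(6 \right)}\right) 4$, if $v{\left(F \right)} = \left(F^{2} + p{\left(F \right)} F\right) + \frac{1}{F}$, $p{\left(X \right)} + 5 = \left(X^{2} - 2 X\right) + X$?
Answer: $\frac{2162}{3} \approx 720.67$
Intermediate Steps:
$p{\left(X \right)} = -5 + X^{2} - X$ ($p{\left(X \right)} = -5 + \left(\left(X^{2} - 2 X\right) + X\right) = -5 + \left(X^{2} - X\right) = -5 + X^{2} - X$)
$v{\left(F \right)} = \frac{1}{F} + F^{2} + F \left(-5 + F^{2} - F\right)$ ($v{\left(F \right)} = \left(F^{2} + \left(-5 + F^{2} - F\right) F\right) + \frac{1}{F} = \left(F^{2} + F \left(-5 + F^{2} - F\right)\right) + \frac{1}{F} = \frac{1}{F} + F^{2} + F \left(-5 + F^{2} - F\right)$)
$\left(-6 + v{\left(6 \right)}\right) 4 = \left(-6 + \left(\frac{1}{6} + 6^{3} - 30\right)\right) 4 = \left(-6 + \left(\frac{1}{6} + 216 - 30\right)\right) 4 = \left(-6 + \frac{1117}{6}\right) 4 = \frac{1081}{6} \cdot 4 = \frac{2162}{3}$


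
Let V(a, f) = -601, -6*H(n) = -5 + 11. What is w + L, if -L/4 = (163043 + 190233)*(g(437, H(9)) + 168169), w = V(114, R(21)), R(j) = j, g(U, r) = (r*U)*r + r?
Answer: -238256400521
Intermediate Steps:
H(n) = -1 (H(n) = -(-5 + 11)/6 = -1/6*6 = -1)
g(U, r) = r + U*r**2 (g(U, r) = (U*r)*r + r = U*r**2 + r = r + U*r**2)
w = -601
L = -238256399920 (L = -4*(163043 + 190233)*(-(1 + 437*(-1)) + 168169) = -1413104*(-(1 - 437) + 168169) = -1413104*(-1*(-436) + 168169) = -1413104*(436 + 168169) = -1413104*168605 = -4*59564099980 = -238256399920)
w + L = -601 - 238256399920 = -238256400521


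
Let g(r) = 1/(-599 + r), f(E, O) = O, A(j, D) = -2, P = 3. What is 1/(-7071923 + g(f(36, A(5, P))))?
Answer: -601/4250225724 ≈ -1.4140e-7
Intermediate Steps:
1/(-7071923 + g(f(36, A(5, P)))) = 1/(-7071923 + 1/(-599 - 2)) = 1/(-7071923 + 1/(-601)) = 1/(-7071923 - 1/601) = 1/(-4250225724/601) = -601/4250225724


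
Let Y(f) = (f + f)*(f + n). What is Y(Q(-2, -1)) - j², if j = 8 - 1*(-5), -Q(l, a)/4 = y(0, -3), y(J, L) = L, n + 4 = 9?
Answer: 239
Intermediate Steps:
n = 5 (n = -4 + 9 = 5)
Q(l, a) = 12 (Q(l, a) = -4*(-3) = 12)
j = 13 (j = 8 + 5 = 13)
Y(f) = 2*f*(5 + f) (Y(f) = (f + f)*(f + 5) = (2*f)*(5 + f) = 2*f*(5 + f))
Y(Q(-2, -1)) - j² = 2*12*(5 + 12) - 1*13² = 2*12*17 - 1*169 = 408 - 169 = 239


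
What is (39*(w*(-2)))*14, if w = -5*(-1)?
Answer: -5460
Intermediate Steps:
w = 5
(39*(w*(-2)))*14 = (39*(5*(-2)))*14 = (39*(-10))*14 = -390*14 = -5460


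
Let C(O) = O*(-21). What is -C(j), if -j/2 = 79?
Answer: -3318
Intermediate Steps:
j = -158 (j = -2*79 = -158)
C(O) = -21*O
-C(j) = -(-21)*(-158) = -1*3318 = -3318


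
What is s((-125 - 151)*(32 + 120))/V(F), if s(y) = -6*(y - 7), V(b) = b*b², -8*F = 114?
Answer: -5370752/61731 ≈ -87.003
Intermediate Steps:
F = -57/4 (F = -⅛*114 = -57/4 ≈ -14.250)
V(b) = b³
s(y) = 42 - 6*y (s(y) = -6*(-7 + y) = 42 - 6*y)
s((-125 - 151)*(32 + 120))/V(F) = (42 - 6*(-125 - 151)*(32 + 120))/((-57/4)³) = (42 - (-1656)*152)/(-185193/64) = (42 - 6*(-41952))*(-64/185193) = (42 + 251712)*(-64/185193) = 251754*(-64/185193) = -5370752/61731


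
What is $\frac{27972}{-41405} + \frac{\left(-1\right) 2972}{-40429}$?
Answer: $- \frac{143974904}{239137535} \approx -0.60206$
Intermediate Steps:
$\frac{27972}{-41405} + \frac{\left(-1\right) 2972}{-40429} = 27972 \left(- \frac{1}{41405}\right) - - \frac{2972}{40429} = - \frac{3996}{5915} + \frac{2972}{40429} = - \frac{143974904}{239137535}$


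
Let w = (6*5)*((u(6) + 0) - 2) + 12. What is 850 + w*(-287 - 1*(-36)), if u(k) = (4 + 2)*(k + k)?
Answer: -529262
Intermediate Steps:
u(k) = 12*k (u(k) = 6*(2*k) = 12*k)
w = 2112 (w = (6*5)*((12*6 + 0) - 2) + 12 = 30*((72 + 0) - 2) + 12 = 30*(72 - 2) + 12 = 30*70 + 12 = 2100 + 12 = 2112)
850 + w*(-287 - 1*(-36)) = 850 + 2112*(-287 - 1*(-36)) = 850 + 2112*(-287 + 36) = 850 + 2112*(-251) = 850 - 530112 = -529262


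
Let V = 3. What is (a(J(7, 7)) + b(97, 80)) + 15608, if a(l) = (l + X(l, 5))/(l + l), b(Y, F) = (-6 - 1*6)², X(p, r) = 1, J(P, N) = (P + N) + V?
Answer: 267793/17 ≈ 15753.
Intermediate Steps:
J(P, N) = 3 + N + P (J(P, N) = (P + N) + 3 = (N + P) + 3 = 3 + N + P)
b(Y, F) = 144 (b(Y, F) = (-6 - 6)² = (-12)² = 144)
a(l) = (1 + l)/(2*l) (a(l) = (l + 1)/(l + l) = (1 + l)/((2*l)) = (1 + l)*(1/(2*l)) = (1 + l)/(2*l))
(a(J(7, 7)) + b(97, 80)) + 15608 = ((1 + (3 + 7 + 7))/(2*(3 + 7 + 7)) + 144) + 15608 = ((½)*(1 + 17)/17 + 144) + 15608 = ((½)*(1/17)*18 + 144) + 15608 = (9/17 + 144) + 15608 = 2457/17 + 15608 = 267793/17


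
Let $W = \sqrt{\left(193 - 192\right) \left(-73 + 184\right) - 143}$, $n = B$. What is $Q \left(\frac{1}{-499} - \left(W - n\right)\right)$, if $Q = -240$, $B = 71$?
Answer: $- \frac{8502720}{499} + 960 i \sqrt{2} \approx -17040.0 + 1357.6 i$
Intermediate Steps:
$n = 71$
$W = 4 i \sqrt{2}$ ($W = \sqrt{1 \cdot 111 - 143} = \sqrt{111 - 143} = \sqrt{-32} = 4 i \sqrt{2} \approx 5.6569 i$)
$Q \left(\frac{1}{-499} - \left(W - n\right)\right) = - 240 \left(\frac{1}{-499} + \left(71 - 4 i \sqrt{2}\right)\right) = - 240 \left(- \frac{1}{499} + \left(71 - 4 i \sqrt{2}\right)\right) = - 240 \left(\frac{35428}{499} - 4 i \sqrt{2}\right) = - \frac{8502720}{499} + 960 i \sqrt{2}$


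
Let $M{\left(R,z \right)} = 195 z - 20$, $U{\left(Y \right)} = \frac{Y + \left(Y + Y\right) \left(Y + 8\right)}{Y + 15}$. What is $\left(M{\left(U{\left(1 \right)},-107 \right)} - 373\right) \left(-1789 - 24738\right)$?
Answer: $563910966$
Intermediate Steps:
$U{\left(Y \right)} = \frac{Y + 2 Y \left(8 + Y\right)}{15 + Y}$
$M{\left(R,z \right)} = -20 + 195 z$
$\left(M{\left(U{\left(1 \right)},-107 \right)} - 373\right) \left(-1789 - 24738\right) = \left(\left(-20 + 195 \left(-107\right)\right) - 373\right) \left(-1789 - 24738\right) = \left(\left(-20 - 20865\right) - 373\right) \left(-26527\right) = \left(-20885 - 373\right) \left(-26527\right) = \left(-21258\right) \left(-26527\right) = 563910966$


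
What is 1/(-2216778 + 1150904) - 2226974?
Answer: -2373673685277/1065874 ≈ -2.2270e+6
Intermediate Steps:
1/(-2216778 + 1150904) - 2226974 = 1/(-1065874) - 2226974 = -1/1065874 - 2226974 = -2373673685277/1065874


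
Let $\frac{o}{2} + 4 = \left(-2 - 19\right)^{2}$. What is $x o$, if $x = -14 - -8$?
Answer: $-5244$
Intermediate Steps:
$o = 874$ ($o = -8 + 2 \left(-2 - 19\right)^{2} = -8 + 2 \left(-21\right)^{2} = -8 + 2 \cdot 441 = -8 + 882 = 874$)
$x = -6$ ($x = -14 + 8 = -6$)
$x o = \left(-6\right) 874 = -5244$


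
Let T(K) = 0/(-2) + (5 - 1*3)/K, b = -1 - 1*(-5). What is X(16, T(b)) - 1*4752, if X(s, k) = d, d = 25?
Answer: -4727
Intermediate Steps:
b = 4 (b = -1 + 5 = 4)
T(K) = 2/K (T(K) = 0*(-½) + (5 - 3)/K = 0 + 2/K = 2/K)
X(s, k) = 25
X(16, T(b)) - 1*4752 = 25 - 1*4752 = 25 - 4752 = -4727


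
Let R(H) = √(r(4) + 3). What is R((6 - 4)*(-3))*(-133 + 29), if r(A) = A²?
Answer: -104*√19 ≈ -453.33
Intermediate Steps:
R(H) = √19 (R(H) = √(4² + 3) = √(16 + 3) = √19)
R((6 - 4)*(-3))*(-133 + 29) = √19*(-133 + 29) = √19*(-104) = -104*√19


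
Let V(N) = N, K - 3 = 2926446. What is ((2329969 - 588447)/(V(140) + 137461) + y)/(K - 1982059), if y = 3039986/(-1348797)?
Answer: 321775755908/29212472111567805 ≈ 1.1015e-5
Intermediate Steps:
K = 2926449 (K = 3 + 2926446 = 2926449)
y = -3039986/1348797 (y = 3039986*(-1/1348797) = -3039986/1348797 ≈ -2.2538)
((2329969 - 588447)/(V(140) + 137461) + y)/(K - 1982059) = ((2329969 - 588447)/(140 + 137461) - 3039986/1348797)/(2926449 - 1982059) = (1741522/137601 - 3039986/1348797)/944390 = (1741522*(1/137601) - 3039986/1348797)*(1/944390) = (1741522/137601 - 3039986/1348797)*(1/944390) = (643551511816/61865271999)*(1/944390) = 321775755908/29212472111567805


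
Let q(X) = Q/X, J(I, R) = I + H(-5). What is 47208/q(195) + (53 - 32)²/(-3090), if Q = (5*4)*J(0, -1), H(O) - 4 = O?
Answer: -474086487/1030 ≈ -4.6028e+5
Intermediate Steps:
H(O) = 4 + O
J(I, R) = -1 + I (J(I, R) = I + (4 - 5) = I - 1 = -1 + I)
Q = -20 (Q = (5*4)*(-1 + 0) = 20*(-1) = -20)
q(X) = -20/X
47208/q(195) + (53 - 32)²/(-3090) = 47208/((-20/195)) + (53 - 32)²/(-3090) = 47208/((-20*1/195)) + 21²*(-1/3090) = 47208/(-4/39) + 441*(-1/3090) = 47208*(-39/4) - 147/1030 = -460278 - 147/1030 = -474086487/1030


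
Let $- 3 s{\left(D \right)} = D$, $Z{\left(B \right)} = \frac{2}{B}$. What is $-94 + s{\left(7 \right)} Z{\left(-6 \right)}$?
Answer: $- \frac{839}{9} \approx -93.222$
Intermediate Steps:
$s{\left(D \right)} = - \frac{D}{3}$
$-94 + s{\left(7 \right)} Z{\left(-6 \right)} = -94 + \left(- \frac{1}{3}\right) 7 \frac{2}{-6} = -94 - \frac{7 \cdot 2 \left(- \frac{1}{6}\right)}{3} = -94 - - \frac{7}{9} = -94 + \frac{7}{9} = - \frac{839}{9}$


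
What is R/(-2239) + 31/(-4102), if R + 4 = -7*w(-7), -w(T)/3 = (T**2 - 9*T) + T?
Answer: -9097911/9184378 ≈ -0.99059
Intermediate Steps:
w(T) = -3*T**2 + 24*T (w(T) = -3*((T**2 - 9*T) + T) = -3*(T**2 - 8*T) = -3*T**2 + 24*T)
R = 2201 (R = -4 - 21*(-7)*(8 - 1*(-7)) = -4 - 21*(-7)*(8 + 7) = -4 - 21*(-7)*15 = -4 - 7*(-315) = -4 + 2205 = 2201)
R/(-2239) + 31/(-4102) = 2201/(-2239) + 31/(-4102) = 2201*(-1/2239) + 31*(-1/4102) = -2201/2239 - 31/4102 = -9097911/9184378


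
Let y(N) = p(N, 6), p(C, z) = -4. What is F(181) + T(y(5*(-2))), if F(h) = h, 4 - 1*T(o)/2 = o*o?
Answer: 157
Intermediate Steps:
y(N) = -4
T(o) = 8 - 2*o² (T(o) = 8 - 2*o*o = 8 - 2*o²)
F(181) + T(y(5*(-2))) = 181 + (8 - 2*(-4)²) = 181 + (8 - 2*16) = 181 + (8 - 32) = 181 - 24 = 157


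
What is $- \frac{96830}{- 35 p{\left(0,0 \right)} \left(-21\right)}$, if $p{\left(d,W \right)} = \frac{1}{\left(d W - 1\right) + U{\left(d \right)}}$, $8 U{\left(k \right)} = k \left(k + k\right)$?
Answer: $\frac{19366}{147} \approx 131.74$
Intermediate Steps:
$U{\left(k \right)} = \frac{k^{2}}{4}$ ($U{\left(k \right)} = \frac{k \left(k + k\right)}{8} = \frac{k 2 k}{8} = \frac{2 k^{2}}{8} = \frac{k^{2}}{4}$)
$p{\left(d,W \right)} = \frac{1}{-1 + \frac{d^{2}}{4} + W d}$ ($p{\left(d,W \right)} = \frac{1}{\left(d W - 1\right) + \frac{d^{2}}{4}} = \frac{1}{\left(W d - 1\right) + \frac{d^{2}}{4}} = \frac{1}{\left(-1 + W d\right) + \frac{d^{2}}{4}} = \frac{1}{-1 + \frac{d^{2}}{4} + W d}$)
$- \frac{96830}{- 35 p{\left(0,0 \right)} \left(-21\right)} = - \frac{96830}{- 35 \frac{4}{-4 + 0^{2} + 4 \cdot 0 \cdot 0} \left(-21\right)} = - \frac{96830}{- 35 \frac{4}{-4 + 0 + 0} \left(-21\right)} = - \frac{96830}{- 35 \frac{4}{-4} \left(-21\right)} = - \frac{96830}{- 35 \cdot 4 \left(- \frac{1}{4}\right) \left(-21\right)} = - \frac{96830}{\left(-35\right) \left(-1\right) \left(-21\right)} = - \frac{96830}{35 \left(-21\right)} = - \frac{96830}{-735} = \left(-96830\right) \left(- \frac{1}{735}\right) = \frac{19366}{147}$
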